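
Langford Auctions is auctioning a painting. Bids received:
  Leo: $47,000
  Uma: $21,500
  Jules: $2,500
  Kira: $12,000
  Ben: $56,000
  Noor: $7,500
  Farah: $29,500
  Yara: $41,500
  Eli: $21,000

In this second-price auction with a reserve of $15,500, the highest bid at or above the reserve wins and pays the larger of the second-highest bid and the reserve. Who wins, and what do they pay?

Rule: the highest bid at or above the reserve wins and pays the larger of the second-highest bid and the reserve.
Bids in order: 56,000 (Ben) > 47,000 (Leo) > 41,500 (Yara) > 29,500 (Farah) > 21,500 (Uma) > 21,000 (Eli) > …
Ben has the top bid at or above the reserve ($56,000).
Second-highest bid $47,000 exceeds the reserve $15,500 → payment $47,000.

Ben pays $47,000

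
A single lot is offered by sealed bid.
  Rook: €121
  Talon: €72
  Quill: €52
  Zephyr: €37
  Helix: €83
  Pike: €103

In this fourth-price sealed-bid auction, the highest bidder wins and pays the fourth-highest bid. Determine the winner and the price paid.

Rook pays €72

Rule: the highest bidder wins and pays the fourth-highest bid.
Sorting bids: 121 (Rook) > 103 (Pike) > 83 (Helix) > 72 (Talon) > 52 (Quill) > 37 (Zephyr)
Rook wins; payment is bid #4 in the ranking = €72.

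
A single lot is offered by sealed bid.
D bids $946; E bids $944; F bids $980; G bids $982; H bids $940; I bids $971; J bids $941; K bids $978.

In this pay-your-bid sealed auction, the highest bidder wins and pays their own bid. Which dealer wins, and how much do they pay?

G pays $982

Rule: the highest bidder wins and pays their own bid.
Sorting bids: 982 (G) > 980 (F) > 978 (K) > 971 (I) > 946 (D) > 944 (E) > …
G is highest → pays own bid, $982.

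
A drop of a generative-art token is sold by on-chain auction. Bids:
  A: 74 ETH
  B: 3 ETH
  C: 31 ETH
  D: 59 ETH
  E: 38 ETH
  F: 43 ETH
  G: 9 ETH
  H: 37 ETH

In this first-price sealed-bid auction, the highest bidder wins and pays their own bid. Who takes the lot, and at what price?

Bids ranked: 74 (A) > 59 (D) > 43 (F) > 38 (E) > 37 (H) > 31 (C) > …
A is highest → pays own bid, 74 ETH.

A pays 74 ETH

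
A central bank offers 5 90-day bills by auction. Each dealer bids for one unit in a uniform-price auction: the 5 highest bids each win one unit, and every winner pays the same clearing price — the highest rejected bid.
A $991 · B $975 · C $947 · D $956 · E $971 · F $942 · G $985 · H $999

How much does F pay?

F pays $0

Ordering the bids: 999 (H), 991 (A), 985 (G), 975 (B), 971 (E), 956 (D), 947 (C), …
Winners (5 units): H, A, G, B, E.
Highest unsuccessful bid: $956 → clearing price.
F does not win → pays $0.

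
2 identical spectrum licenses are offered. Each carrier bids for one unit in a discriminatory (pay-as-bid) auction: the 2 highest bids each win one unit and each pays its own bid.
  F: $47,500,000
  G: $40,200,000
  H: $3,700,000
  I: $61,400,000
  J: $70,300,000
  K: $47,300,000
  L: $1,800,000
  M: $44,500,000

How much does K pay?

K pays $0

Bids ranked high→low: 70,300,000 (J), 61,400,000 (I), 47,500,000 (F), 47,300,000 (K), …
Top 2: J, I.
K does not win → $0.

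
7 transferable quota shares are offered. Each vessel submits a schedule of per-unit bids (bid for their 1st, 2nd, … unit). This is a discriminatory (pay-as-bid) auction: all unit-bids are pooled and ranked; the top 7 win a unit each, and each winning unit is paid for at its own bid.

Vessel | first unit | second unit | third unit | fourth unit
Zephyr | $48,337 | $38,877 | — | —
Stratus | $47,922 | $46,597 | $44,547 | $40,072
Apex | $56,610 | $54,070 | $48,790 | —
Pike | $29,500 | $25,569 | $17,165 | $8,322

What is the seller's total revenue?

Merging the schedules and taking the best 7: 56,610 (Apex-1), 54,070 (Apex-2), 48,790 (Apex-3), 48,337 (Zephyr-1), 47,922 (Stratus-1), 46,597 (Stratus-2), 44,547 (Stratus-3)
Next rejected bid: $40,072 (not a price — pay-as-bid).
Each winning unit pays its own bid.
Revenue = 56,610 + 54,070 + 48,790 + 48,337 + 47,922 + 46,597 + 44,547 = $346,873.

Total revenue: $346,873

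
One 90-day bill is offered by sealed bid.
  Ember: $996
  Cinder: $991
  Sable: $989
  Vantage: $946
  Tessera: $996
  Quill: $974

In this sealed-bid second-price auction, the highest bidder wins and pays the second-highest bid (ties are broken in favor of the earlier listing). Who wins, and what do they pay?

Sealed-bid second-price auction: the highest bidder wins and pays the second-highest bid.
Bids in order: 996 (Ember) > 996 (Tessera) > 991 (Cinder) > 989 (Sable) > 974 (Quill) > 946 (Vantage)
Ember and Tessera tie at $996; tie-break gives it to Ember.
Ember wins with the highest bid; price is set by the runner-up at $996.

Ember pays $996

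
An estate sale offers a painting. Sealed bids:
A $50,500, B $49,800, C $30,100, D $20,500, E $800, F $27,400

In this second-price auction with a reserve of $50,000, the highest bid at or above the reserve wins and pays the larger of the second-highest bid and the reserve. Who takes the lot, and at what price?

A pays $50,000

Rule: the highest bid at or above the reserve wins and pays the larger of the second-highest bid and the reserve.
Bids ranked: 50,500 (A) > 49,800 (B) > 30,100 (C) > 27,400 (F) > 20,500 (D) > 800 (E)
A has the top bid at or above the reserve ($50,500).
Second-highest bid $49,800 is below the reserve $50,000, so the reserve binds → payment $50,000.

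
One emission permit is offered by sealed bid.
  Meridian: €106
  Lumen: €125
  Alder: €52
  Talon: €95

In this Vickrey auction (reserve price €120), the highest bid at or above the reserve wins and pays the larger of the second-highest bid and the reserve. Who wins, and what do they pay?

Lumen pays €120

Sorting bids: 125 (Lumen) > 106 (Meridian) > 95 (Talon) > 52 (Alder)
Lumen has the top bid at or above the reserve (€125).
max(second-highest €106, reserve €120) = €120.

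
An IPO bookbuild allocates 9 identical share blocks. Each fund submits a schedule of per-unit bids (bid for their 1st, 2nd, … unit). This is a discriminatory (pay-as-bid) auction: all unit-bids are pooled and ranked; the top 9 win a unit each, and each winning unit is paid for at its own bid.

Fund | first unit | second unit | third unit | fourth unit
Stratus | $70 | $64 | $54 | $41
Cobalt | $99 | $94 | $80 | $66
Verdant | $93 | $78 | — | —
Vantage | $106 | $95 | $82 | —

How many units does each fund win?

Cobalt 3, Stratus 1, Vantage 3, Verdant 2

All unit-bids, highest first — top 9: 106 (Vantage-1), 99 (Cobalt-1), 95 (Vantage-2), 94 (Cobalt-2), 93 (Verdant-1), 82 (Vantage-3), 80 (Cobalt-3), 78 (Verdant-2), 70 (Stratus-1)
Next rejected bid: $66 (not a price — pay-as-bid).
Allocation: Cobalt 3, Stratus 1, Vantage 3, Verdant 2.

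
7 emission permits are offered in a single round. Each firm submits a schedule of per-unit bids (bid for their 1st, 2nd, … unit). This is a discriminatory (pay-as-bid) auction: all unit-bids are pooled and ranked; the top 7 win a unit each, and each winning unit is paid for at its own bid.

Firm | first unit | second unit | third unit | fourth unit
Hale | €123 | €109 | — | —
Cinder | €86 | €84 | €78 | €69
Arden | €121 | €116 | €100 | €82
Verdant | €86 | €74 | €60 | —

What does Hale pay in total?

Hale pays €232

Merging the schedules and taking the best 7: 123 (Hale-1), 121 (Arden-1), 116 (Arden-2), 109 (Hale-2), 100 (Arden-3), 86 (Cinder-1), 86 (Verdant-1)
Next rejected bid: €84 (not a price — pay-as-bid).
Hale's winning unit-bids: 123 + 109 = €232.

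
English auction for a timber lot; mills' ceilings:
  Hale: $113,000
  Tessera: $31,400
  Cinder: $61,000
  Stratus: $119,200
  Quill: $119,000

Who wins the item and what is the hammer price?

Stratus wins at $119,000

Open ascending-bid auction: the price rises until one bidder remains; the winner pays the price at which the last rival dropped out.
Limits ranked: 119,200 (Stratus) > 119,000 (Quill) > 113,000 (Hale) > 61,000 (Cinder) > 31,400 (Tessera)
Bidding ends when Quill exits at $119,000; Stratus takes it.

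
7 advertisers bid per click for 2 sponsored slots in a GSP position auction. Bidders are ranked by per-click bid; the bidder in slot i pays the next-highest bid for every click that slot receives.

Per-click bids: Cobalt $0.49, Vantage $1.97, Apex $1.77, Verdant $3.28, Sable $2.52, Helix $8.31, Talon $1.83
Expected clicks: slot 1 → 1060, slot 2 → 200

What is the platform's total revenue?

Total revenue: $3980.80

Sorting advertisers: $8.31 (Helix) > $3.28 (Verdant) > $2.52 (Sable) > …
Slot 1: Helix pays $3.28 × 1060 = $3476.80
Slot 2: Verdant pays $2.52 × 200 = $504.00
Total = $3980.80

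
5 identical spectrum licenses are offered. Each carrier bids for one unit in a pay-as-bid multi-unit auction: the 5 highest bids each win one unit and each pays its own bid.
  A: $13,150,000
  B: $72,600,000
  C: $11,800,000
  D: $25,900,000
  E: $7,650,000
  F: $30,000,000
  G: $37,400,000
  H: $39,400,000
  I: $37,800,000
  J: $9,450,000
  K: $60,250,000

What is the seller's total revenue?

Total revenue: $247,450,000

Ordering the bids: 72,600,000 (B), 60,250,000 (K), 39,400,000 (H), 37,800,000 (I), 37,400,000 (G), 30,000,000 (F), 25,900,000 (D), …
Winners (5 units): B, K, H, I, G.
Total revenue = 72,600,000 + 60,250,000 + 39,400,000 + 37,800,000 + 37,400,000 = $247,450,000.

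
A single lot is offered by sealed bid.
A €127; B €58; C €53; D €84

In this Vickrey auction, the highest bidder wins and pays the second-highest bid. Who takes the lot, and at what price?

A pays €84

Bids in order: 127 (A) > 84 (D) > 58 (B) > 53 (C)
A wins with the highest bid; price is set by the runner-up at €84.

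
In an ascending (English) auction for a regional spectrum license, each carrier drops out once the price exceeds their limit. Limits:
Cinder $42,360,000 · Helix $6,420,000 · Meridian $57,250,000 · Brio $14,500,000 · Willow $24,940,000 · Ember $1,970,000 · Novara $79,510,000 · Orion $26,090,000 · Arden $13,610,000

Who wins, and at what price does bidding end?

Novara wins at $57,250,000

Ascending (English) auction: the price rises until one bidder remains; the winner pays the price at which the last rival dropped out.
Limits ranked: 79,510,000 (Novara) > 57,250,000 (Meridian) > 42,360,000 (Cinder) > 26,090,000 (Orion) > 24,940,000 (Willow) > 14,500,000 (Brio) > …
Bidding ends when Meridian exits at $57,250,000; Novara takes it.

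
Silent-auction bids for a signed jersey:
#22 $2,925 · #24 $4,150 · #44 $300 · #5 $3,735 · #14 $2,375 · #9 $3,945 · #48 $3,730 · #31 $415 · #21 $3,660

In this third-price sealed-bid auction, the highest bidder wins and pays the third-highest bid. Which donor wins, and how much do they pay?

#24 pays $3,735

Sorting bids: 4,150 (#24) > 3,945 (#9) > 3,735 (#5) > 3,730 (#48) > 3,660 (#21) > 2,925 (#22) > …
#24 is highest; pays the third-highest bid, $3,735.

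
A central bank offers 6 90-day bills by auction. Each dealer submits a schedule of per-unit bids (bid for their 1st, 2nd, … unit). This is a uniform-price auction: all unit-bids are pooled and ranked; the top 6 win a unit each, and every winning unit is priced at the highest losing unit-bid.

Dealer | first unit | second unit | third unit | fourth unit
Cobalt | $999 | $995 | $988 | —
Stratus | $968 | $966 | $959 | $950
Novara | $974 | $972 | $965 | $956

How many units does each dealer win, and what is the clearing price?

Pooled unit-bids ranked (top 6): 999 (Cobalt-1), 995 (Cobalt-2), 988 (Cobalt-3), 974 (Novara-1), 972 (Novara-2), 968 (Stratus-1)
Highest rejected unit-bid = $966.
Allocation: Cobalt 3, Novara 2, Stratus 1.

Cobalt 3, Novara 2, Stratus 1; clearing price $966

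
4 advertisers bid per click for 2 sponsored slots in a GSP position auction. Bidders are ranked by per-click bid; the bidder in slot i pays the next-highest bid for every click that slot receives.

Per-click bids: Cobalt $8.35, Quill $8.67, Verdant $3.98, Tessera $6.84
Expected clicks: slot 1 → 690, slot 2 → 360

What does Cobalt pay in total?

Cobalt pays $2462.40

Ranked by bid: $8.67 (Quill) > $8.35 (Cobalt) > $6.84 (Tessera) > …
Cobalt holds slot 2 → pays next bid $6.84 × 360 clicks = $2462.40.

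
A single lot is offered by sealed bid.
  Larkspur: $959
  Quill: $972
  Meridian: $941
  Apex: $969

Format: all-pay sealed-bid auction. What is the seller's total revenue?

Bids ranked: 972 (Quill) > 969 (Apex) > 959 (Larkspur) > 941 (Meridian)
Every bidder forfeits their bid regardless of winning.
Revenue = 959 + 972 + 941 + 969 = $3,841.

Total revenue: $3,841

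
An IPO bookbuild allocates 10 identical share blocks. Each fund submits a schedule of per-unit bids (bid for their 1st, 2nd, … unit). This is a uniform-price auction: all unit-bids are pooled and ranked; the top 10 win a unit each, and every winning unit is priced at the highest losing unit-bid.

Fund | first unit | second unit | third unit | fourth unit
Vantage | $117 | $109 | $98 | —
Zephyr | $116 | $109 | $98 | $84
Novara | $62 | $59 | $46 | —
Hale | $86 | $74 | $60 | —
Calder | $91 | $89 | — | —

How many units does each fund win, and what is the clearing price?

Calder 2, Hale 1, Vantage 3, Zephyr 4; clearing price $74

All unit-bids, highest first — top 10: 117 (Vantage-1), 116 (Zephyr-1), 109 (Vantage-2), 109 (Zephyr-2), 98 (Vantage-3), 98 (Zephyr-3), 91 (Calder-1), 89 (Calder-2), 86 (Hale-1), 84 (Zephyr-4)
The (k+1)-th unit-bid is $74.
Allocation: Calder 2, Hale 1, Vantage 3, Zephyr 4.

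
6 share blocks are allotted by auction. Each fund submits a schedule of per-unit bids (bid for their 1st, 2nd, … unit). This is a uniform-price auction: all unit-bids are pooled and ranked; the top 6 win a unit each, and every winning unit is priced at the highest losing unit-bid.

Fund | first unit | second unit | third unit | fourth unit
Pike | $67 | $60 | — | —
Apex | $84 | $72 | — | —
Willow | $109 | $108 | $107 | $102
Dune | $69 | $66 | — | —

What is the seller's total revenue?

Total revenue: $414

Merging the schedules and taking the best 6: 109 (Willow-1), 108 (Willow-2), 107 (Willow-3), 102 (Willow-4), 84 (Apex-1), 72 (Apex-2)
First bid not allocated: $69.
Allocation: Apex 2, Willow 4. Every unit priced at $69.
Revenue = 6 × 69 = $414.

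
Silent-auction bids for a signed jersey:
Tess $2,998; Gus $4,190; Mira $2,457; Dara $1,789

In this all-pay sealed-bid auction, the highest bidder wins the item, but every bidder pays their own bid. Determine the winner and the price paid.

Gus pays $4,190

Bids in order: 4,190 (Gus) > 2,998 (Tess) > 2,457 (Mira) > 1,789 (Dara)
Gus is highest and takes the item; every bidder forfeits their bid.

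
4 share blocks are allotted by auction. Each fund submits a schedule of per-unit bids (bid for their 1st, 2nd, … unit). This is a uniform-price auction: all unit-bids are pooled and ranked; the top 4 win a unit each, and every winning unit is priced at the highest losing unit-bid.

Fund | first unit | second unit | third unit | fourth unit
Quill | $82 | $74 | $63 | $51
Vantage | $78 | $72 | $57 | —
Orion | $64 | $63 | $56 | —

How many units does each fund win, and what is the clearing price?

Pooled unit-bids ranked (top 4): 82 (Quill-1), 78 (Vantage-1), 74 (Quill-2), 72 (Vantage-2)
The (k+1)-th unit-bid is $64.
Allocation: Quill 2, Vantage 2.

Quill 2, Vantage 2; clearing price $64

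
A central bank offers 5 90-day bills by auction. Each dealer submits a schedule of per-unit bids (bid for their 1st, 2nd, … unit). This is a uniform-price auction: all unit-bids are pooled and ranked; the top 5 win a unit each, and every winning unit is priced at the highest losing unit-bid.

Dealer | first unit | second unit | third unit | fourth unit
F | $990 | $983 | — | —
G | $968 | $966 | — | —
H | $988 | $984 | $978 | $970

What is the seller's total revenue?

Merging the schedules and taking the best 5: 990 (F-1), 988 (H-1), 984 (H-2), 983 (F-2), 978 (H-3)
First bid not allocated: $970.
Allocation: F 2, H 3. Every unit priced at $970.
Revenue = 5 × 970 = $4,850.

Total revenue: $4,850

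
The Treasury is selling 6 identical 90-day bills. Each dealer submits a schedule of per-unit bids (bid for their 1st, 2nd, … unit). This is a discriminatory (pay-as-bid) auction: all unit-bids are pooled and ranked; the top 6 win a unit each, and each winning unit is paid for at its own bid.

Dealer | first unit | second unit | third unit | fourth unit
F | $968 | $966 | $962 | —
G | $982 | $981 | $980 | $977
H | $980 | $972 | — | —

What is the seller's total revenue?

Total revenue: $5,872

Merging the schedules and taking the best 6: 982 (G-1), 981 (G-2), 980 (G-3), 980 (H-1), 977 (G-4), 972 (H-2)
Next rejected bid: $968 (not a price — pay-as-bid).
Each winning unit pays its own bid.
Revenue = 982 + 981 + 980 + 980 + 977 + 972 = $5,872.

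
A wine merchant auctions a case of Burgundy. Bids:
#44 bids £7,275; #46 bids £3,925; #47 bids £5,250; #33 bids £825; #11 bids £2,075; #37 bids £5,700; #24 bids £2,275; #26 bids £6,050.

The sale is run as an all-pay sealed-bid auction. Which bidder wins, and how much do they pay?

#44 pays £7,275

Bids in order: 7,275 (#44) > 6,050 (#26) > 5,700 (#37) > 5,250 (#47) > 3,925 (#46) > 2,275 (#24) > …
#44 wins with the top bid; all bids are sunk regardless.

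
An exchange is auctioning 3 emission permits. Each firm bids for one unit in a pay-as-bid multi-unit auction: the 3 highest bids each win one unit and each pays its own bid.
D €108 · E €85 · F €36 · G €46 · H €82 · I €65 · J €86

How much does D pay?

D pays €108

Bids ranked high→low: 108 (D), 86 (J), 85 (E), 82 (H), 65 (I), …
The 3 highest are D, J, E.
D wins → own bid €108.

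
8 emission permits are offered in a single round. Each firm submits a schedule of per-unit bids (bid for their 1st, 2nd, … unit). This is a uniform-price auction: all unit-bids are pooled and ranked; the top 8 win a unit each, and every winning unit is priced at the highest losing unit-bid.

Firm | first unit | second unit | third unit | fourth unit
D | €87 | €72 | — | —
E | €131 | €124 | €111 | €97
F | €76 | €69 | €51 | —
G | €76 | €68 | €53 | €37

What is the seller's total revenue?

Total revenue: €552

Merging the schedules and taking the best 8: 131 (E-1), 124 (E-2), 111 (E-3), 97 (E-4), 87 (D-1), 76 (F-1), 76 (G-1), 72 (D-2)
The (k+1)-th unit-bid is €69.
Allocation: D 2, E 4, F 1, G 1. Every unit priced at €69.
Revenue = 8 × 69 = €552.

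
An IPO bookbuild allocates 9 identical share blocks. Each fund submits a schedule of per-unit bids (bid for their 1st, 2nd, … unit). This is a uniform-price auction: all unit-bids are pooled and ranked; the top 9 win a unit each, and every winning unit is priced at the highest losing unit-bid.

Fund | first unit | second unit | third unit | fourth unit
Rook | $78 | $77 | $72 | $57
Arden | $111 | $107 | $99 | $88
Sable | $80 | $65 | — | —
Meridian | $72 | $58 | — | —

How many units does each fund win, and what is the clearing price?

Arden 4, Meridian 1, Rook 3, Sable 1; clearing price $65

Merging the schedules and taking the best 9: 111 (Arden-1), 107 (Arden-2), 99 (Arden-3), 88 (Arden-4), 80 (Sable-1), 78 (Rook-1), 77 (Rook-2), 72 (Rook-3), 72 (Meridian-1)
The (k+1)-th unit-bid is $65.
Allocation: Arden 4, Meridian 1, Rook 3, Sable 1.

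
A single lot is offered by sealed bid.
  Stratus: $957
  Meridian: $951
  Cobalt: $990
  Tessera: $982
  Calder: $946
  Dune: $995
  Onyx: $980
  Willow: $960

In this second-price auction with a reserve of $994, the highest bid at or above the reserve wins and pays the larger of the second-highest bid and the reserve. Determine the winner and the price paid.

Dune pays $994

Rule: the highest bid at or above the reserve wins and pays the larger of the second-highest bid and the reserve.
Sorting bids: 995 (Dune) > 990 (Cobalt) > 982 (Tessera) > 980 (Onyx) > 960 (Willow) > 957 (Stratus) > …
Highest eligible bid: Dune at $995.
max(second-highest $990, reserve $994) = $994.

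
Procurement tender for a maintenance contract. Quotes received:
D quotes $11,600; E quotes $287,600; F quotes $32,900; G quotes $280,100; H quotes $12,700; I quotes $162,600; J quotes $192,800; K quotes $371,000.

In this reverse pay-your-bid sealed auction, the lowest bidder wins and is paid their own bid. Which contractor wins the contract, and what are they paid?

Bids in order: 11,600 (D) < 12,700 (H) < 32,900 (F) < 162,600 (I) < 192,800 (J) < 280,100 (G) < …
D has the lowest bid and is paid exactly that: $11,600.

D is paid $11,600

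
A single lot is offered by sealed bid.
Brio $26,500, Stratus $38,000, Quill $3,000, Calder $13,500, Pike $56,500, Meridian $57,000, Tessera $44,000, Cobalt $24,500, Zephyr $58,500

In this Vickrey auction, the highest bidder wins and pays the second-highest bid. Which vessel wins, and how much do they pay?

Rule: the highest bidder wins and pays the second-highest bid.
Sorting bids: 58,500 (Zephyr) > 57,000 (Meridian) > 56,500 (Pike) > 44,000 (Tessera) > 38,000 (Stratus) > 26,500 (Brio) > …
Zephyr is highest; pays the second-highest bid, $57,000.

Zephyr pays $57,000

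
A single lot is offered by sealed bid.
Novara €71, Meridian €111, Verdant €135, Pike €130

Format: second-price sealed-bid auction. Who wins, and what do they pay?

Bids ranked: 135 (Verdant) > 130 (Pike) > 111 (Meridian) > 71 (Novara)
Second-price: Verdant pays Pike's bid of €130.

Verdant pays €130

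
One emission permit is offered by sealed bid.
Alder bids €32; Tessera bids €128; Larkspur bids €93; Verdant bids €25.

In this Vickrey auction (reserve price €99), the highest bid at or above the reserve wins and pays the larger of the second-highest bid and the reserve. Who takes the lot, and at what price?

Tessera pays €99

Bids ranked: 128 (Tessera) > 93 (Larkspur) > 32 (Alder) > 25 (Verdant)
Tessera has the top bid at or above the reserve (€128).
max(second-highest €93, reserve €99) = €99.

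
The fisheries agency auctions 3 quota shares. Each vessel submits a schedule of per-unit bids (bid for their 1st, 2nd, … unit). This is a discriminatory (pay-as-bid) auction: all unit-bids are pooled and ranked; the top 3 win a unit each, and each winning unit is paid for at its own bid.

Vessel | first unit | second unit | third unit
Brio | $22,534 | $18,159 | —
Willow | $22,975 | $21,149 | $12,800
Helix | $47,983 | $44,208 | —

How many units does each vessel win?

Pooled unit-bids ranked (top 3): 47,983 (Helix-1), 44,208 (Helix-2), 22,975 (Willow-1)
Next rejected bid: $22,534 (not a price — pay-as-bid).
Allocation: Helix 2, Willow 1.

Helix 2, Willow 1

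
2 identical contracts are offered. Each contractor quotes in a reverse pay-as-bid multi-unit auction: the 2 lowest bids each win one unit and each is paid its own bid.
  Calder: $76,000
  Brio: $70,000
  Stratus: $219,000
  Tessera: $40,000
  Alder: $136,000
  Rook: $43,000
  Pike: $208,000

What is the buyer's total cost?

Bids ranked low→high: 40,000 (Tessera), 43,000 (Rook), 70,000 (Brio), 76,000 (Calder), …
The 2 lowest are Tessera, Rook.
Total cost = 40,000 + 43,000 = $83,000.

Total cost: $83,000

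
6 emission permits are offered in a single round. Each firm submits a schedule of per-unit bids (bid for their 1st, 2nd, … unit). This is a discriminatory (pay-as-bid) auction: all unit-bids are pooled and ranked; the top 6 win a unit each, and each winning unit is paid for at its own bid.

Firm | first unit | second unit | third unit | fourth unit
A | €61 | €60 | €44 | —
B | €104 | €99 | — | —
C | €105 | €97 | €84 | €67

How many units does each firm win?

B 2, C 4

Merging the schedules and taking the best 6: 105 (C-1), 104 (B-1), 99 (B-2), 97 (C-2), 84 (C-3), 67 (C-4)
Next rejected bid: €61 (not a price — pay-as-bid).
Allocation: B 2, C 4.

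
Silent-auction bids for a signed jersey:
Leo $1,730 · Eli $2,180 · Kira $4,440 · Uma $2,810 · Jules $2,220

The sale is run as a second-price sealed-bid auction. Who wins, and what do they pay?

Bids in order: 4,440 (Kira) > 2,810 (Uma) > 2,220 (Jules) > 2,180 (Eli) > 1,730 (Leo)
Kira is highest; pays the second-highest bid, $2,810.

Kira pays $2,810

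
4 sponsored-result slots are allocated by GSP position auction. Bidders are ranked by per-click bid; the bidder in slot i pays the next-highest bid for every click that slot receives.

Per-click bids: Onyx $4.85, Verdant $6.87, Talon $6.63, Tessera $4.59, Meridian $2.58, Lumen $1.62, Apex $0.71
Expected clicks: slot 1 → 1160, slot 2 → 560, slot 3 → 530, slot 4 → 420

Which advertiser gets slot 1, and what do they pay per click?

Ranked by bid: $6.87 (Verdant) > $6.63 (Talon) > $4.85 (Onyx) > $4.59 (Tessera) > $2.58 (Meridian) > …
Slot 1 goes to the first-ranked bidder, Verdant, who pays the next bid down: $6.63/click.

Verdant; $6.63 per click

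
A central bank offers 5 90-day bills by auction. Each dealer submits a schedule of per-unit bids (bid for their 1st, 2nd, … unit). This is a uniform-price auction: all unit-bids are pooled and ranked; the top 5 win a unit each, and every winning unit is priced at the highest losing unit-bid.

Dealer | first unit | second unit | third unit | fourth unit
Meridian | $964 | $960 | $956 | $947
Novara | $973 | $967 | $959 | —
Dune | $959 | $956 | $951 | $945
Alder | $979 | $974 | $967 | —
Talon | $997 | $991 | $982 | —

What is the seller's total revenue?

Total revenue: $4,865

Pooled unit-bids ranked (top 5): 997 (Talon-1), 991 (Talon-2), 982 (Talon-3), 979 (Alder-1), 974 (Alder-2)
First bid not allocated: $973.
Allocation: Alder 2, Talon 3. Every unit priced at $973.
Revenue = 5 × 973 = $4,865.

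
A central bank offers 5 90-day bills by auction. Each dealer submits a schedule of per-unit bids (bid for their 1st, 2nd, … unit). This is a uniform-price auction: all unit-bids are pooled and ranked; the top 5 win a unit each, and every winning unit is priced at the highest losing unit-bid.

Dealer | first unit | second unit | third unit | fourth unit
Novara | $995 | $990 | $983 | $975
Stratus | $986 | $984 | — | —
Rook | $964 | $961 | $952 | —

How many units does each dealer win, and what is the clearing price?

Novara 3, Stratus 2; clearing price $975

Pooled unit-bids ranked (top 5): 995 (Novara-1), 990 (Novara-2), 986 (Stratus-1), 984 (Stratus-2), 983 (Novara-3)
First bid not allocated: $975.
Allocation: Novara 3, Stratus 2.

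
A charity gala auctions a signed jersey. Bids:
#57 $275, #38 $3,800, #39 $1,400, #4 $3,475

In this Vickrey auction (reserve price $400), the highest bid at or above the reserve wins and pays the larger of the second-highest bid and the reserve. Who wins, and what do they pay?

Vickrey auction (reserve price $400): the highest bid at or above the reserve wins and pays the larger of the second-highest bid and the reserve.
Sorting bids: 3,800 (#38) > 3,475 (#4) > 1,400 (#39) > 275 (#57)
Highest eligible bid: #38 at $3,800.
max(second-highest $3,475, reserve $400) = $3,475; the reserve does not bind.

#38 pays $3,475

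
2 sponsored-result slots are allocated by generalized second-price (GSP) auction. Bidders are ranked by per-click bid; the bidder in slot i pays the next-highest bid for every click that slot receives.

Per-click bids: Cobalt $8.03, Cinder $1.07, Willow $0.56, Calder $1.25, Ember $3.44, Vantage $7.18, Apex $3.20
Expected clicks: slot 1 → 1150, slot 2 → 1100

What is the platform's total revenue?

Total revenue: $12041.00

Per-click bids in order: $8.03 (Cobalt) > $7.18 (Vantage) > $3.44 (Ember) > …
Slot 1: Cobalt pays $7.18 × 1150 = $8257.00
Slot 2: Vantage pays $3.44 × 1100 = $3784.00
Total = $12041.00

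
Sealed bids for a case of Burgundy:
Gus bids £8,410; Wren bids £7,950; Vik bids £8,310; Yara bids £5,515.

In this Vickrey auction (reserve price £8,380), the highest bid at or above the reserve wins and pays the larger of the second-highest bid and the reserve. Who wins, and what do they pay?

Vickrey auction (reserve price £8,380): the highest bid at or above the reserve wins and pays the larger of the second-highest bid and the reserve.
Bids in order: 8,410 (Gus) > 8,310 (Vik) > 7,950 (Wren) > 5,515 (Yara)
Highest eligible bid: Gus at £8,410.
max(second-highest £8,310, reserve £8,380) = £8,380.

Gus pays £8,380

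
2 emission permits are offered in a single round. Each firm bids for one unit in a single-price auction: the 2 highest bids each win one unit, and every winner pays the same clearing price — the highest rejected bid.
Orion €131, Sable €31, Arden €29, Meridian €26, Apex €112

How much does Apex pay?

Bids ranked high→low: 131 (Orion), 112 (Apex), 31 (Sable), 29 (Arden), …
Top 2: Orion, Apex.
Highest unsuccessful bid: €31 → clearing price.
Apex wins → pays €31.

Apex pays €31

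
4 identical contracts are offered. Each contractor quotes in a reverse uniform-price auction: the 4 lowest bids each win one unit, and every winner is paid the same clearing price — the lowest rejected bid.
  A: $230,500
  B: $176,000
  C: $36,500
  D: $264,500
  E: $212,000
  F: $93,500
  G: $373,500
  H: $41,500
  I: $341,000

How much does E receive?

Ordering the bids: 36,500 (C), 41,500 (H), 93,500 (F), 176,000 (B), 212,000 (E), 230,500 (A), …
Winners (4 units): C, H, F, B.
First losing bid is E's $212,000, which sets the uniform price.
E does not win → is paid $0.

E is paid $0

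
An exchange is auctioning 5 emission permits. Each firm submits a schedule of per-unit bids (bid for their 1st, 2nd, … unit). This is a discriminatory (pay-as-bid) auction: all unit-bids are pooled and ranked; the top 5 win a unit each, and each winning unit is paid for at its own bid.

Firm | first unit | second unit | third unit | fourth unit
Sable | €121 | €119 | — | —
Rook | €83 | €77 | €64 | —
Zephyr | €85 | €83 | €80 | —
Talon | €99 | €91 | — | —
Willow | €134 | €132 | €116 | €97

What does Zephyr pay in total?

Zephyr pays €0

Merging the schedules and taking the best 5: 134 (Willow-1), 132 (Willow-2), 121 (Sable-1), 119 (Sable-2), 116 (Willow-3)
Next rejected bid: €99 (not a price — pay-as-bid).
Zephyr wins no units.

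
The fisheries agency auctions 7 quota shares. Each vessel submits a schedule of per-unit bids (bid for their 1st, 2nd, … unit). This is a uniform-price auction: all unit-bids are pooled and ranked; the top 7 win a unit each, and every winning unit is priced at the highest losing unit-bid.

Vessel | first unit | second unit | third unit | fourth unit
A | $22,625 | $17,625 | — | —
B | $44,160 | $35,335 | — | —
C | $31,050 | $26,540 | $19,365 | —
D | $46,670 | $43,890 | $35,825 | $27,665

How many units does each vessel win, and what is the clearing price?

B 2, C 1, D 4; clearing price $26,540

Merging the schedules and taking the best 7: 46,670 (D-1), 44,160 (B-1), 43,890 (D-2), 35,825 (D-3), 35,335 (B-2), 31,050 (C-1), 27,665 (D-4)
The (k+1)-th unit-bid is $26,540.
Allocation: B 2, C 1, D 4.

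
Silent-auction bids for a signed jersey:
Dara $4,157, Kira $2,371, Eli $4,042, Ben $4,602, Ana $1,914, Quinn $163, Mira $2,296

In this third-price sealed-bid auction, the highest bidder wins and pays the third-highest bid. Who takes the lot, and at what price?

Ben pays $4,042

Rule: the highest bidder wins and pays the third-highest bid.
Sorting bids: 4,602 (Ben) > 4,157 (Dara) > 4,042 (Eli) > 2,371 (Kira) > 2,296 (Mira) > 1,914 (Ana) > …
Ben wins; payment is bid #3 in the ranking = $4,042.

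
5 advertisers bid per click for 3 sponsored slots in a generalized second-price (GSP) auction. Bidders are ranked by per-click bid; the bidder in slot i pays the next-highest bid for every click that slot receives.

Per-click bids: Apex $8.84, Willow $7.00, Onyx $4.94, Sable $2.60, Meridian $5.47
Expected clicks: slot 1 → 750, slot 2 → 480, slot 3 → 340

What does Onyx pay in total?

Onyx pays $0.00

Ranked by bid: $8.84 (Apex) > $7.00 (Willow) > $5.47 (Meridian) > $4.94 (Onyx) > …
Onyx ranks below slot 3 → no slot, pays nothing.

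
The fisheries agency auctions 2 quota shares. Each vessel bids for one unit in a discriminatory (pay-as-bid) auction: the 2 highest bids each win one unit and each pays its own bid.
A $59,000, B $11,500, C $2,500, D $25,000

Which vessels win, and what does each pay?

Sorting: 59,000 (A), 25,000 (D), 11,500 (B), 2,500 (C)
The 2 highest are A, D.
Each winner pays its own bid: A $59,000, D $25,000.

A $59,000, D $25,000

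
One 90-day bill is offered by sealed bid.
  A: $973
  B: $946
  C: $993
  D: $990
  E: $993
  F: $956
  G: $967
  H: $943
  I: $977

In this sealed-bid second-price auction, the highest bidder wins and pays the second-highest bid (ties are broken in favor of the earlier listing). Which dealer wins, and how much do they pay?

C pays $993

Bids in order: 993 (C) > 993 (E) > 990 (D) > 977 (I) > 973 (A) > 967 (G) > …
C and E tie at $993; tie-break gives it to C.
C is highest; pays the second-highest bid, $993.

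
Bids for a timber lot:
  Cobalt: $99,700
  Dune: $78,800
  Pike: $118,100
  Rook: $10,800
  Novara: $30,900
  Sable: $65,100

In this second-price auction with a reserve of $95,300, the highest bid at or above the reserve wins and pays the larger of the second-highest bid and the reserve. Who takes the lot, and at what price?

Sorting bids: 118,100 (Pike) > 99,700 (Cobalt) > 78,800 (Dune) > 65,100 (Sable) > 30,900 (Novara) > 10,800 (Rook)
Highest eligible bid: Pike at $118,100.
max(second-highest $99,700, reserve $95,300) = $99,700; the reserve does not bind.

Pike pays $99,700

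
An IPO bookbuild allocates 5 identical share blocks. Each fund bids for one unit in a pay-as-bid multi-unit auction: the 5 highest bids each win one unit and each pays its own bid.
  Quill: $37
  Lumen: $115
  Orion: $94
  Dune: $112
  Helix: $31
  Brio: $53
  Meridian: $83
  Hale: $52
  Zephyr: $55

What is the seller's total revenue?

Total revenue: $459

Bids ranked high→low: 115 (Lumen), 112 (Dune), 94 (Orion), 83 (Meridian), 55 (Zephyr), 53 (Brio), 52 (Hale), …
Top 5: Lumen, Dune, Orion, Meridian, Zephyr.
Total revenue = 115 + 112 + 94 + 83 + 55 = $459.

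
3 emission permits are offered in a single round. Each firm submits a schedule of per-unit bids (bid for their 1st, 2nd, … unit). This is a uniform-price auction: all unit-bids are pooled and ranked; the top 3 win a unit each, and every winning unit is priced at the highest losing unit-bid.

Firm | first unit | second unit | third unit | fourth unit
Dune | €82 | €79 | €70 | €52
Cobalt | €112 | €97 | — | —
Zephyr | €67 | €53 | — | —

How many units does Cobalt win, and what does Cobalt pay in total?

Pooled unit-bids ranked (top 3): 112 (Cobalt-1), 97 (Cobalt-2), 82 (Dune-1)
First bid not allocated: €79.
Cobalt wins 2 unit(s) at €79 each.

Cobalt: 2 units, pays €158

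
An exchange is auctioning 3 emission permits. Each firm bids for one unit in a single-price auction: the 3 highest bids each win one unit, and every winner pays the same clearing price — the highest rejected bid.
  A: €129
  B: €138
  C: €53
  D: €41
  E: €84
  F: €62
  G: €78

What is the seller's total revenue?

Bids ranked high→low: 138 (B), 129 (A), 84 (E), 78 (G), 62 (F), …
Winners (3 units): B, A, E.
First losing bid is G's €78, which sets the uniform price.
Total revenue = 3 × €78 = €234.

Total revenue: €234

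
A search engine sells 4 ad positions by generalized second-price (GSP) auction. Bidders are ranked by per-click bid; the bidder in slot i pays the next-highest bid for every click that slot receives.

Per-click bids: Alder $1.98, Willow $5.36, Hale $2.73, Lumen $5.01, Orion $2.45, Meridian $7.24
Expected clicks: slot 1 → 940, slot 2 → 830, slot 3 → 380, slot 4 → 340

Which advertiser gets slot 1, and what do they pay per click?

Sorting advertisers: $7.24 (Meridian) > $5.36 (Willow) > $5.01 (Lumen) > $2.73 (Hale) > $2.45 (Orion) > …
Slot 1 goes to the first-ranked bidder, Meridian, who pays the next bid down: $5.36/click.

Meridian; $5.36 per click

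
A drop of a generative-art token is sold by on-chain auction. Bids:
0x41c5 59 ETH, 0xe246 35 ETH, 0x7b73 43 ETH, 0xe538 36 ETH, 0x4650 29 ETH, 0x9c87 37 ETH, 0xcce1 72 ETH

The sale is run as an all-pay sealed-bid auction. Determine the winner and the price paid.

Bids in order: 72 (0xcce1) > 59 (0x41c5) > 43 (0x7b73) > 37 (0x9c87) > 36 (0xe538) > 35 (0xe246) > …
0xcce1 wins with the top bid; all bids are sunk regardless.

0xcce1 pays 72 ETH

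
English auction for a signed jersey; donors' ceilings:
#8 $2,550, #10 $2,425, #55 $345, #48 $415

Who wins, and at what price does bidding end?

Limits ranked: 2,550 (#8) > 2,425 (#10) > 415 (#48) > 345 (#55)
Once the price passes $2,425, only #8 is left; the hammer falls at #10's limit of $2,425.

#8 wins at $2,425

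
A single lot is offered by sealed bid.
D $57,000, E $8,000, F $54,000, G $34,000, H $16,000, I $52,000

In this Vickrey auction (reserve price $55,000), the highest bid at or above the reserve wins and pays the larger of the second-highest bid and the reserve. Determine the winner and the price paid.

D pays $55,000

Bids in order: 57,000 (D) > 54,000 (F) > 52,000 (I) > 34,000 (G) > 16,000 (H) > 8,000 (E)
D has the top bid at or above the reserve ($57,000).
max(second-highest $54,000, reserve $55,000) = $55,000.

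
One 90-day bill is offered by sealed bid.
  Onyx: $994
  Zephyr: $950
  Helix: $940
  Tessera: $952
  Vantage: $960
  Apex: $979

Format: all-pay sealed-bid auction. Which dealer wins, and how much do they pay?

Onyx pays $994

Rule: the highest bidder wins the item, but every bidder pays their own bid.
Bids ranked: 994 (Onyx) > 979 (Apex) > 960 (Vantage) > 952 (Tessera) > 950 (Zephyr) > 940 (Helix)
Onyx is highest and takes the item; every bidder forfeits their bid.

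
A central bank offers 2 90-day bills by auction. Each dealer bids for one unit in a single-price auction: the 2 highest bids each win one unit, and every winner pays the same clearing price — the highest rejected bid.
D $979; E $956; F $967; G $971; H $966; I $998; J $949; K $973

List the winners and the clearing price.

I, D; each pays $973

Bids ranked high→low: 998 (I), 979 (D), 973 (K), 971 (G), …
Winners (2 units): I, D.
First losing bid is K's $973, which sets the uniform price.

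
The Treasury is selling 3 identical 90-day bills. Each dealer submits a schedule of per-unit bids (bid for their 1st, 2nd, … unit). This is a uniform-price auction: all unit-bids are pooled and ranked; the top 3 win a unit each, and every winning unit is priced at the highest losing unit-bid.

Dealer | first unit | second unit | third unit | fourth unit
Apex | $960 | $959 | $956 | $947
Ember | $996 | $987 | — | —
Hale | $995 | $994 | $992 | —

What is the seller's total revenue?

Total revenue: $2,976

Pooled unit-bids ranked (top 3): 996 (Ember-1), 995 (Hale-1), 994 (Hale-2)
The (k+1)-th unit-bid is $992.
Allocation: Ember 1, Hale 2. Every unit priced at $992.
Revenue = 3 × 992 = $2,976.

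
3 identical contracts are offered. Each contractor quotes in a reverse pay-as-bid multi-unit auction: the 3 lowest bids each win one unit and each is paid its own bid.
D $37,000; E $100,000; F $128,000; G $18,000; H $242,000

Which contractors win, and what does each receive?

G $18,000, D $37,000, E $100,000

Bids ranked low→high: 18,000 (G), 37,000 (D), 100,000 (E), 128,000 (F), 242,000 (H)
Lowest 3: G, D, E.
Each winner is paid its own bid: G $18,000, D $37,000, E $100,000.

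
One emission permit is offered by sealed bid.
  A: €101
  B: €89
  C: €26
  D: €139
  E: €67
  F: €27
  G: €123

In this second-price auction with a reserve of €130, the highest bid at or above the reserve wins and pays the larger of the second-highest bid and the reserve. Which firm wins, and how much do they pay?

Rule: the highest bid at or above the reserve wins and pays the larger of the second-highest bid and the reserve.
Bids in order: 139 (D) > 123 (G) > 101 (A) > 89 (B) > 67 (E) > 27 (F) > …
Highest eligible bid: D at €139.
Second-highest bid €123 is below the reserve €130, so the reserve binds → payment €130.

D pays €130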